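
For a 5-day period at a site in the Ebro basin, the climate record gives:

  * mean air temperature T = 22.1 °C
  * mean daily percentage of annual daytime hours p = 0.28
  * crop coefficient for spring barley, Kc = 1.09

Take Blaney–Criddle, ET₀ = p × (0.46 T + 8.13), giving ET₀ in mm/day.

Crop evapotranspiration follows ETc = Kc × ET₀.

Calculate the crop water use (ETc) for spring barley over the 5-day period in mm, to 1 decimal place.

ET₀ = 0.28 × (0.46 × 22.1 + 8.13) = 0.28 × 18.296 = 5.1229 mm/d
ETc = Kc × ET₀ = 1.09 × 5.1229 = 5.5840 mm/d
Over 5 days: 5.5840 × 5 = 27.920 mm

27.9 mm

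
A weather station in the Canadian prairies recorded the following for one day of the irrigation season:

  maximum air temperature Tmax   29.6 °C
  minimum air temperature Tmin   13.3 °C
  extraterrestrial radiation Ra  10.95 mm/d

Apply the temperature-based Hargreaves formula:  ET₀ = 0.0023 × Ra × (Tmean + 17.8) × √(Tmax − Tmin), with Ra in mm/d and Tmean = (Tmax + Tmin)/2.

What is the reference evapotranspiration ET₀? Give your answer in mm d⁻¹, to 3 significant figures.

3.99 mm d⁻¹

Tmean = (29.6 + 13.3)/2 = 21.45 °C
ET₀ = 0.0023 × 10.95 × (21.45 + 17.8) × √16.3 = 0.0023 × 10.95 × 39.25 × 4.0373 = 3.9909 mm/d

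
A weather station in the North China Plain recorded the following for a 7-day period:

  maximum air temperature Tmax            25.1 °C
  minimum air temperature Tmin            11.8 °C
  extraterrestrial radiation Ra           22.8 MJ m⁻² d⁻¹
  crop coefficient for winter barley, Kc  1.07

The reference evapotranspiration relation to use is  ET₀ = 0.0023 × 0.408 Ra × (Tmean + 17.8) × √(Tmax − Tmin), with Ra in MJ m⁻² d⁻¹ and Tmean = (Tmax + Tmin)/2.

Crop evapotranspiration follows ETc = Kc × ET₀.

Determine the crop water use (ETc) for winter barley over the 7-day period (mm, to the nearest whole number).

Tmean = (25.1 + 11.8)/2 = 18.45 °C
0.408 Ra = 0.408 × 22.8 = 9.3024 mm/d equivalent
ET₀ = 0.0023 × 9.3024 × (18.45 + 17.8) × √13.3 = 0.0023 × 9.3024 × 36.25 × 3.6469 = 2.8285 mm/d
ETc = Kc × ET₀ = 1.07 × 2.8285 = 3.0265 mm/d
Over 7 days: 3.0265 × 7 = 21.186 mm

21 mm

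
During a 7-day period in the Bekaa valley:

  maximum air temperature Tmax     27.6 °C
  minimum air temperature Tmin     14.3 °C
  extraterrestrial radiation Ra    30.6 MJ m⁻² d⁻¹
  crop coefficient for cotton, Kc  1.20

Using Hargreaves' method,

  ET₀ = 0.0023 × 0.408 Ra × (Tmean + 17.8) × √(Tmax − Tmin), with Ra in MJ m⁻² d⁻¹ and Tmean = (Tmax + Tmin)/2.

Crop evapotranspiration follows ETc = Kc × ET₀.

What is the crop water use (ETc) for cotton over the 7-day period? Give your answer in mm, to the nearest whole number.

34 mm

Tmean = (27.6 + 14.3)/2 = 20.95 °C
0.408 Ra = 0.408 × 30.6 = 12.4848 mm/d equivalent
ET₀ = 0.0023 × 12.4848 × (20.95 + 17.8) × √13.3 = 0.0023 × 12.4848 × 38.75 × 3.6469 = 4.0579 mm/d
ETc = Kc × ET₀ = 1.20 × 4.0579 = 4.8695 mm/d
Over 7 days: 4.8695 × 7 = 34.087 mm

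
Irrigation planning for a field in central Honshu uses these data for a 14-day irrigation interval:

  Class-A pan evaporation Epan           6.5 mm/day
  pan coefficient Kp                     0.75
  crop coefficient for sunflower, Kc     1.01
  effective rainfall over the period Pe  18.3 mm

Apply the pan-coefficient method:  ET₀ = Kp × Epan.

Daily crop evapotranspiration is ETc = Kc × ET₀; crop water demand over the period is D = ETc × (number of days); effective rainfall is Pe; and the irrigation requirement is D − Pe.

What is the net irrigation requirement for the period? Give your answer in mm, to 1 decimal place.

50.6 mm

ET₀ = 0.75 × 6.5 = 4.8750 mm/d
ETc = Kc × ET₀ = 1.01 × 4.8750 = 4.9238 mm/d
Crop demand D = ETc × 14 d = 4.9238 × 14 = 68.933 mm
D − Pe = 68.933 − 18.3 = 50.633 mm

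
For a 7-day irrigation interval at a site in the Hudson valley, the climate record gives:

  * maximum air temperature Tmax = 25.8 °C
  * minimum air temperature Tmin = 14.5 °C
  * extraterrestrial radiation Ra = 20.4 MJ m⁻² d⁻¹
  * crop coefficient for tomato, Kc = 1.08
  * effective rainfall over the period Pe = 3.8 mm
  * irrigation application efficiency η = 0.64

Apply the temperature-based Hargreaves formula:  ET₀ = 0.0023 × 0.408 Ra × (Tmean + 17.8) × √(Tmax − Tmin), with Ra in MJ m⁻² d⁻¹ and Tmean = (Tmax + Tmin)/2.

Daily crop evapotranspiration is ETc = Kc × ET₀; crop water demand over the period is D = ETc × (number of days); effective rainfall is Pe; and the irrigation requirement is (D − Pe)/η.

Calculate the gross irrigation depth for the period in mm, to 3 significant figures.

22.9 mm

Tmean = (25.8 + 14.5)/2 = 20.15 °C
0.408 Ra = 0.408 × 20.4 = 8.3232 mm/d equivalent
ET₀ = 0.0023 × 8.3232 × (20.15 + 17.8) × √11.3 = 0.0023 × 8.3232 × 37.95 × 3.3615 = 2.4421 mm/d
ETc = Kc × ET₀ = 1.08 × 2.4421 = 2.6375 mm/d
Crop demand D = ETc × 7 d = 2.6375 × 7 = 18.463 mm
D − Pe = 18.463 − 3.8 = 14.663 mm
Gross irrigation = 14.663 / 0.64 = 22.911 mm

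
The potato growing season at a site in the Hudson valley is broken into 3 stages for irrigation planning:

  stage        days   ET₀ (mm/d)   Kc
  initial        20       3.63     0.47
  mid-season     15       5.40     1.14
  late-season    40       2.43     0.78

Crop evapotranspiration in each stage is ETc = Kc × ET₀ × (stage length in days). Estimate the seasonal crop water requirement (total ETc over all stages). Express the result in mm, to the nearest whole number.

initial: 0.47 × 3.63 × 20 = 34.12 mm
mid-season: 1.14 × 5.40 × 15 = 92.34 mm
late-season: 0.78 × 2.43 × 40 = 75.82 mm
Seasonal total = 202.28 mm

202 mm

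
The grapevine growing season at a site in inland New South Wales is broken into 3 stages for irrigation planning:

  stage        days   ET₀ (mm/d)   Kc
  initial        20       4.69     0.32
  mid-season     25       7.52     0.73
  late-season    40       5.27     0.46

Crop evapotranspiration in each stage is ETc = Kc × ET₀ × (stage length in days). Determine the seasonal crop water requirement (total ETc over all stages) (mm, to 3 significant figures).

initial: 0.32 × 4.69 × 20 = 30.02 mm
mid-season: 0.73 × 7.52 × 25 = 137.24 mm
late-season: 0.46 × 5.27 × 40 = 96.97 mm
Seasonal total = 264.23 mm

264 mm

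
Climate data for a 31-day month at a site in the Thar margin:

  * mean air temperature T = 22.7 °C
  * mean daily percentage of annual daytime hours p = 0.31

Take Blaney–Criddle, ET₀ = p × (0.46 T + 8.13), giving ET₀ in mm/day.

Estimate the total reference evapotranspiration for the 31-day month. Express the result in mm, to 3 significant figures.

ET₀ = 0.31 × (0.46 × 22.7 + 8.13) = 0.31 × 18.572 = 5.7573 mm/d
Monthly total = 5.7573 × 31 = 178.476 mm

178 mm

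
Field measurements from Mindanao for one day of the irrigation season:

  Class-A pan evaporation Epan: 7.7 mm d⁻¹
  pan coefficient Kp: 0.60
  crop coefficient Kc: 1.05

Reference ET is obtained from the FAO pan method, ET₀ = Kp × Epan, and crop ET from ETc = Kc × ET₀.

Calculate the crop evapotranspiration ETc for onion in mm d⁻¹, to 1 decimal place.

4.9 mm d⁻¹

ET₀ = 0.60 × 7.7 = 4.6200 mm/d
ETc = Kc × ET₀ = 1.05 × 4.6200 = 4.8510 mm/d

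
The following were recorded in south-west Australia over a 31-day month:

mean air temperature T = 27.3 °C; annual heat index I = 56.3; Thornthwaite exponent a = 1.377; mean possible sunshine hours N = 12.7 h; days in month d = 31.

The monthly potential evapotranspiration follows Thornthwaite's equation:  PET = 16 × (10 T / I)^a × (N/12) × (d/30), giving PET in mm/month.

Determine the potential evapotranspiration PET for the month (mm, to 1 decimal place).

153.9 mm

10T/I = 10 × 27.3 / 56.3 = 4.8490
(10T/I)^a = 4.8490^1.377 = 8.7931
Uncorrected PET = 16 × 8.7931 = 140.690 mm
Correction = (N/12)(d/30) = (12.7/12)(31/30) = 1.0936
PET = 140.690 × 1.0936 = 153.859 mm/month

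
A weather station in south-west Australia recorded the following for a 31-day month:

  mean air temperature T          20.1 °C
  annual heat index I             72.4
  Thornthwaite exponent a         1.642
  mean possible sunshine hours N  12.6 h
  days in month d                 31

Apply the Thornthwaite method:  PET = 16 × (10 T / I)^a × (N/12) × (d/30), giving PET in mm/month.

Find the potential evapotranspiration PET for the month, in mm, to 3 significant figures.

10T/I = 10 × 20.1 / 72.4 = 2.7762
(10T/I)^a = 2.7762^1.642 = 5.3474
Uncorrected PET = 16 × 5.3474 = 85.558 mm
Correction = (N/12)(d/30) = (12.6/12)(31/30) = 1.0850
PET = 85.558 × 1.0850 = 92.830 mm/month

92.8 mm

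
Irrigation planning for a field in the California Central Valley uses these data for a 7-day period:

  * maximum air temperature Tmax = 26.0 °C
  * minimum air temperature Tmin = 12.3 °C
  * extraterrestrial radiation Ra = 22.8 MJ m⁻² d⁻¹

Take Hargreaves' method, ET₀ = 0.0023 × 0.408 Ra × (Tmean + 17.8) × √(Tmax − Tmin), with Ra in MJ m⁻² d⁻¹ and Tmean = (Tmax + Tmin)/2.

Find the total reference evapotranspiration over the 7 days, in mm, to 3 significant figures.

20.5 mm

Tmean = (26.0 + 12.3)/2 = 19.15 °C
0.408 Ra = 0.408 × 22.8 = 9.3024 mm/d equivalent
ET₀ = 0.0023 × 9.3024 × (19.15 + 17.8) × √13.7 = 0.0023 × 9.3024 × 36.95 × 3.7014 = 2.9262 mm/d
Over 7 days: 2.9262 × 7 = 20.483 mm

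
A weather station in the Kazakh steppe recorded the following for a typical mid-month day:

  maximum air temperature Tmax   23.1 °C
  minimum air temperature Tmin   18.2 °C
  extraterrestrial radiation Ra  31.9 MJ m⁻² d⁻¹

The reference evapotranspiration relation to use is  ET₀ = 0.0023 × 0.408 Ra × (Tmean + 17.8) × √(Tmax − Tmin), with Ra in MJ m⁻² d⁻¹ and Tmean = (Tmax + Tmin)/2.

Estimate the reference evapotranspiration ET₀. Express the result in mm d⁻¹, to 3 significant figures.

Tmean = (23.1 + 18.2)/2 = 20.65 °C
0.408 Ra = 0.408 × 31.9 = 13.0152 mm/d equivalent
ET₀ = 0.0023 × 13.0152 × (20.65 + 17.8) × √4.9 = 0.0023 × 13.0152 × 38.45 × 2.2136 = 2.5479 mm/d

2.55 mm d⁻¹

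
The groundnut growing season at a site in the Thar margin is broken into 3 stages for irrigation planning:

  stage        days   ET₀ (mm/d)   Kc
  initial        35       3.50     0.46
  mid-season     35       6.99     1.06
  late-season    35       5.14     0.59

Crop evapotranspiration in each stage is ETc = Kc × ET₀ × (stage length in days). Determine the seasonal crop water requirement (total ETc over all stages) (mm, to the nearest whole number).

422 mm

initial: 0.46 × 3.50 × 35 = 56.35 mm
mid-season: 1.06 × 6.99 × 35 = 259.33 mm
late-season: 0.59 × 5.14 × 35 = 106.14 mm
Seasonal total = 421.82 mm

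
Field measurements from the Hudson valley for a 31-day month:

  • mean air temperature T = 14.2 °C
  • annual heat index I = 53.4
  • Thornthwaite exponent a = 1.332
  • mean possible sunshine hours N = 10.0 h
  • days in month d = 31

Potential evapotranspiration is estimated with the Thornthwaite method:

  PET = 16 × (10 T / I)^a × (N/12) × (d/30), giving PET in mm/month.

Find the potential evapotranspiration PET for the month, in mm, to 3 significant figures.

10T/I = 10 × 14.2 / 53.4 = 2.6592
(10T/I)^a = 2.6592^1.332 = 3.6793
Uncorrected PET = 16 × 3.6793 = 58.869 mm
Correction = (N/12)(d/30) = (10.0/12)(31/30) = 0.8611
PET = 58.869 × 0.8611 = 50.692 mm/month

50.7 mm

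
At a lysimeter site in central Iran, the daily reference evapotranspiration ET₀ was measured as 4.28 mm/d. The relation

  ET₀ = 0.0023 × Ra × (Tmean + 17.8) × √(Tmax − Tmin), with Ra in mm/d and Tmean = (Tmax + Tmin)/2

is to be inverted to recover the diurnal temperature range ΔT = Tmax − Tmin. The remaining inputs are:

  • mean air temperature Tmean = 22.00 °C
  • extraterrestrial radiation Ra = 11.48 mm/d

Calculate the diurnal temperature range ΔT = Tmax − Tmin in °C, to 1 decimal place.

16.6 °C

√ΔT = ET₀ / [0.0023 × Ra × (Tmean+17.8)] = 4.28 / (0.0023 × 11.48 × 39.80) = 4.0728
ΔT = 4.0728² = 16.588 °C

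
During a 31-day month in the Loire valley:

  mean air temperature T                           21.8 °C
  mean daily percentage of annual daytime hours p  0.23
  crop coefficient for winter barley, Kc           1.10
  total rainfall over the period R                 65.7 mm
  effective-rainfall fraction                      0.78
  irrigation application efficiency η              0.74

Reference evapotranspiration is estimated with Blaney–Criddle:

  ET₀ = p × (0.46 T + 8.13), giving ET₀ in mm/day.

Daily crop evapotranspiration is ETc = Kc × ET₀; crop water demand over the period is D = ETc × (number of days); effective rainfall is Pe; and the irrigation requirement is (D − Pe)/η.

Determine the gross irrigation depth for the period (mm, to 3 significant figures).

123 mm

ET₀ = 0.23 × (0.46 × 21.8 + 8.13) = 0.23 × 18.158 = 4.1763 mm/d
ETc = Kc × ET₀ = 1.10 × 4.1763 = 4.5939 mm/d
Crop demand D = ETc × 31 d = 4.5939 × 31 = 142.411 mm
Pe = 0.78 × 65.7 = 51.246 mm
D − Pe = 142.411 − 51.246 = 91.165 mm
Gross irrigation = 91.165 / 0.74 = 123.196 mm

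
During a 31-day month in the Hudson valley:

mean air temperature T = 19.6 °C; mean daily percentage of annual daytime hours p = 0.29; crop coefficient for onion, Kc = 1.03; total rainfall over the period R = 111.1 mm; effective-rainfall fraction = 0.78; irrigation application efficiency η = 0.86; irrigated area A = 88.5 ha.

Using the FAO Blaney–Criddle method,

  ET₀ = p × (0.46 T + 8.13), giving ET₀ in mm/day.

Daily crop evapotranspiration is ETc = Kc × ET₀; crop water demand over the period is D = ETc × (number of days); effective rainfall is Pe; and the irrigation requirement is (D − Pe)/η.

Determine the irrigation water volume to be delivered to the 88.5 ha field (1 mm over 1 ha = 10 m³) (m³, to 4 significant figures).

ET₀ = 0.29 × (0.46 × 19.6 + 8.13) = 0.29 × 17.146 = 4.9723 mm/d
ETc = Kc × ET₀ = 1.03 × 4.9723 = 5.1215 mm/d
Crop demand D = ETc × 31 d = 5.1215 × 31 = 158.767 mm
Pe = 0.78 × 111.1 = 86.658 mm
D − Pe = 158.767 − 86.658 = 72.109 mm
Gross irrigation = 72.109 / 0.86 = 83.848 mm
Volume = 83.848 mm × 88.5 ha × 10 = 74205.5 m³

74210 m³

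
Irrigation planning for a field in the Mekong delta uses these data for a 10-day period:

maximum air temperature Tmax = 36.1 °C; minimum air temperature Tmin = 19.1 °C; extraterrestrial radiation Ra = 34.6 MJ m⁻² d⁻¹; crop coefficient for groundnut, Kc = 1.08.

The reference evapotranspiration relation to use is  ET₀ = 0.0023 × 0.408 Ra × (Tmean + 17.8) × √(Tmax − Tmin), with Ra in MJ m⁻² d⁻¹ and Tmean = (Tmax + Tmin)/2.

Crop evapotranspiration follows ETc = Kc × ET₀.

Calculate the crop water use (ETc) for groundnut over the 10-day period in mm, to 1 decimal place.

Tmean = (36.1 + 19.1)/2 = 27.60 °C
0.408 Ra = 0.408 × 34.6 = 14.1168 mm/d equivalent
ET₀ = 0.0023 × 14.1168 × (27.60 + 17.8) × √17.0 = 0.0023 × 14.1168 × 45.40 × 4.1231 = 6.0778 mm/d
ETc = Kc × ET₀ = 1.08 × 6.0778 = 6.5640 mm/d
Over 10 days: 6.5640 × 10 = 65.640 mm

65.6 mm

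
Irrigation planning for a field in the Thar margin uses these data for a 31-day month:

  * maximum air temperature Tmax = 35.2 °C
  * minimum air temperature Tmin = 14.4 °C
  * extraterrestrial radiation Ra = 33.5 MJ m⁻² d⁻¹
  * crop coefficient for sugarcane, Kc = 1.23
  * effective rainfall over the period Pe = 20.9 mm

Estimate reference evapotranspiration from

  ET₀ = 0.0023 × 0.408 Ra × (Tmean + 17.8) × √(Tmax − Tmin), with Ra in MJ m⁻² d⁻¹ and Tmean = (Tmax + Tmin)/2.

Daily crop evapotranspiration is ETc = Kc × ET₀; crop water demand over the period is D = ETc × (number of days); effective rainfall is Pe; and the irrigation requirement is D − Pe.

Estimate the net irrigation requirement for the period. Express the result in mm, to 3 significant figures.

212 mm

Tmean = (35.2 + 14.4)/2 = 24.80 °C
0.408 Ra = 0.408 × 33.5 = 13.6680 mm/d equivalent
ET₀ = 0.0023 × 13.6680 × (24.80 + 17.8) × √20.8 = 0.0023 × 13.6680 × 42.60 × 4.5607 = 6.1076 mm/d
ETc = Kc × ET₀ = 1.23 × 6.1076 = 7.5123 mm/d
Crop demand D = ETc × 31 d = 7.5123 × 31 = 232.881 mm
D − Pe = 232.881 − 20.9 = 211.981 mm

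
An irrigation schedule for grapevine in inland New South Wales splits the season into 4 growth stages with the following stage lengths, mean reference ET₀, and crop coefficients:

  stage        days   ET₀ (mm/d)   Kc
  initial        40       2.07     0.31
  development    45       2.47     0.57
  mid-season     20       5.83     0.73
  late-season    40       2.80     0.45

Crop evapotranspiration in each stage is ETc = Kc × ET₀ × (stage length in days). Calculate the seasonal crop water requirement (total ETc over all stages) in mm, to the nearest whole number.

225 mm

initial: 0.31 × 2.07 × 40 = 25.67 mm
development: 0.57 × 2.47 × 45 = 63.36 mm
mid-season: 0.73 × 5.83 × 20 = 85.12 mm
late-season: 0.45 × 2.80 × 40 = 50.40 mm
Seasonal total = 224.55 mm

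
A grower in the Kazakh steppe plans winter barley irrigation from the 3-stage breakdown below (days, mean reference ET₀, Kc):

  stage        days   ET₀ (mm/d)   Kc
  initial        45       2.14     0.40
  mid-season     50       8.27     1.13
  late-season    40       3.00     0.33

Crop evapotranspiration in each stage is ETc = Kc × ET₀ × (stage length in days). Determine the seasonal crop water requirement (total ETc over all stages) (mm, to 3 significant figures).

545 mm

initial: 0.40 × 2.14 × 45 = 38.52 mm
mid-season: 1.13 × 8.27 × 50 = 467.26 mm
late-season: 0.33 × 3.00 × 40 = 39.60 mm
Seasonal total = 545.38 mm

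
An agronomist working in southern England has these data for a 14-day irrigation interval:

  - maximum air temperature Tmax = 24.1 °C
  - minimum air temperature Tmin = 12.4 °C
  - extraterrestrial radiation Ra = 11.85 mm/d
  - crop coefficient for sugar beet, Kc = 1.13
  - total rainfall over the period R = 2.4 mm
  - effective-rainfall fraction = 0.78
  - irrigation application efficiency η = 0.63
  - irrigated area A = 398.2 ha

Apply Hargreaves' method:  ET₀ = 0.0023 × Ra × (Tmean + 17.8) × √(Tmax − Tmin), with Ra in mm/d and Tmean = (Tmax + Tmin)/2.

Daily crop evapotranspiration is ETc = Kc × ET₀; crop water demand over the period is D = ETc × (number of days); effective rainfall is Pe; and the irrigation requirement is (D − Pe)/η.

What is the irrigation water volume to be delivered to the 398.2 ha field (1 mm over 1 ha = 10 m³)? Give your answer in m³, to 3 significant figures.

Tmean = (24.1 + 12.4)/2 = 18.25 °C
ET₀ = 0.0023 × 11.85 × (18.25 + 17.8) × √11.7 = 0.0023 × 11.85 × 36.05 × 3.4205 = 3.3608 mm/d
ETc = Kc × ET₀ = 1.13 × 3.3608 = 3.7977 mm/d
Crop demand D = ETc × 14 d = 3.7977 × 14 = 53.168 mm
Pe = 0.78 × 2.4 = 1.872 mm
D − Pe = 53.168 − 1.872 = 51.296 mm
Gross irrigation = 51.296 / 0.63 = 81.422 mm
Volume = 81.422 mm × 398.2 ha × 10 = 324222.4 m³

324000 m³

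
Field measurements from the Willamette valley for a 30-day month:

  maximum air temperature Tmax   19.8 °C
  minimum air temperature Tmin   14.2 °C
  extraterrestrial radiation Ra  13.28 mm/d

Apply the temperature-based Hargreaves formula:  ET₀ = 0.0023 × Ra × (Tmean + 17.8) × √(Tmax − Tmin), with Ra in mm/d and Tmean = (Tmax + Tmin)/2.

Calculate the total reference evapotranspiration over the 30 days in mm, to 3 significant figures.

75.5 mm

Tmean = (19.8 + 14.2)/2 = 17.00 °C
ET₀ = 0.0023 × 13.28 × (17.00 + 17.8) × √5.6 = 0.0023 × 13.28 × 34.80 × 2.3664 = 2.5153 mm/d
Over 30 days: 2.5153 × 30 = 75.459 mm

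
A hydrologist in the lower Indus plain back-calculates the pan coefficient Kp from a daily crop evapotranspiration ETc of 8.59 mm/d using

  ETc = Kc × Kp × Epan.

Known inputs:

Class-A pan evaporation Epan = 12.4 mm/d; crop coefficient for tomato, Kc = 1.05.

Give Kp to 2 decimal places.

0.66

ETc = Kc × Kp × Epan  ⇒  Kp = ETc / (Kc × Epan)
Kp = 8.59 / (1.05 × 12.4) = 8.59 / 13.020 = 0.6598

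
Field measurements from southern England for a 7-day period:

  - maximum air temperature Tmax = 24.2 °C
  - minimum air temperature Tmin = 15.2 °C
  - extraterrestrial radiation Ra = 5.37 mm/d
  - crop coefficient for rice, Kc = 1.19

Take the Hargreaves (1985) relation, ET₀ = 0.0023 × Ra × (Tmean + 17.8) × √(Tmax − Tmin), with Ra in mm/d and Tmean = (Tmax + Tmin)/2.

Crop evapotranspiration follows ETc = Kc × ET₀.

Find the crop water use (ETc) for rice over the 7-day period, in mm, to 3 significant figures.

11.6 mm

Tmean = (24.2 + 15.2)/2 = 19.70 °C
ET₀ = 0.0023 × 5.37 × (19.70 + 17.8) × √9.0 = 0.0023 × 5.37 × 37.50 × 3.0000 = 1.3895 mm/d
ETc = Kc × ET₀ = 1.19 × 1.3895 = 1.6535 mm/d
Over 7 days: 1.6535 × 7 = 11.575 mm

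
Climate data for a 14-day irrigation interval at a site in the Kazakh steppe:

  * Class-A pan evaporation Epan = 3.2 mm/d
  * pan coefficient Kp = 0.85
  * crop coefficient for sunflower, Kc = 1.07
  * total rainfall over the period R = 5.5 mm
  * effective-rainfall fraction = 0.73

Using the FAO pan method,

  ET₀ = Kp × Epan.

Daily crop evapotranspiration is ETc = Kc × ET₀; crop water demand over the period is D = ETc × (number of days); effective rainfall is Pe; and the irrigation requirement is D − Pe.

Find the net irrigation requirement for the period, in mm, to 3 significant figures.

36.7 mm

ET₀ = 0.85 × 3.2 = 2.7200 mm/d
ETc = Kc × ET₀ = 1.07 × 2.7200 = 2.9104 mm/d
Crop demand D = ETc × 14 d = 2.9104 × 14 = 40.746 mm
Pe = 0.73 × 5.5 = 4.015 mm
D − Pe = 40.746 − 4.015 = 36.731 mm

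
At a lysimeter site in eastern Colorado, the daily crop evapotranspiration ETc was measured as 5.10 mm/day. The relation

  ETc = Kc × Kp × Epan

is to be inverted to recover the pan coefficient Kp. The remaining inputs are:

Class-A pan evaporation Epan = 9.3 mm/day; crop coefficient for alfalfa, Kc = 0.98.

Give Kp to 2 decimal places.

0.56

ETc = Kc × Kp × Epan  ⇒  Kp = ETc / (Kc × Epan)
Kp = 5.10 / (0.98 × 9.3) = 5.10 / 9.114 = 0.5596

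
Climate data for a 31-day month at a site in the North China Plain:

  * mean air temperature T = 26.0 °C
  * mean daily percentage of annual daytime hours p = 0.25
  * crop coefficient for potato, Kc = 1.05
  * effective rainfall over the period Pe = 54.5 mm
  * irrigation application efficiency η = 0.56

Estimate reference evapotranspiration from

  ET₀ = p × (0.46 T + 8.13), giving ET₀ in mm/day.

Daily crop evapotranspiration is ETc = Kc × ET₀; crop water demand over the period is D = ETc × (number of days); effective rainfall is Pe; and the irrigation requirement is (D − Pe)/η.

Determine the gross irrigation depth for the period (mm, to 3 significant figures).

195 mm

ET₀ = 0.25 × (0.46 × 26.0 + 8.13) = 0.25 × 20.090 = 5.0225 mm/d
ETc = Kc × ET₀ = 1.05 × 5.0225 = 5.2736 mm/d
Crop demand D = ETc × 31 d = 5.2736 × 31 = 163.482 mm
D − Pe = 163.482 − 54.5 = 108.982 mm
Gross irrigation = 108.982 / 0.56 = 194.611 mm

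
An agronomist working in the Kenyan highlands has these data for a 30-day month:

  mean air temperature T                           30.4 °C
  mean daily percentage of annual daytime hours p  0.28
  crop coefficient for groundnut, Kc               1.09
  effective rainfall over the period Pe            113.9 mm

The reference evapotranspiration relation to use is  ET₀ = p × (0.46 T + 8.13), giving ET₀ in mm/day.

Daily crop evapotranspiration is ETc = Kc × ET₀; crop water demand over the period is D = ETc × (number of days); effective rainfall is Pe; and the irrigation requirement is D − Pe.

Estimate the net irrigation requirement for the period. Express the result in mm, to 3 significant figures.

ET₀ = 0.28 × (0.46 × 30.4 + 8.13) = 0.28 × 22.114 = 6.1919 mm/d
ETc = Kc × ET₀ = 1.09 × 6.1919 = 6.7492 mm/d
Crop demand D = ETc × 30 d = 6.7492 × 30 = 202.476 mm
D − Pe = 202.476 − 113.9 = 88.576 mm

88.6 mm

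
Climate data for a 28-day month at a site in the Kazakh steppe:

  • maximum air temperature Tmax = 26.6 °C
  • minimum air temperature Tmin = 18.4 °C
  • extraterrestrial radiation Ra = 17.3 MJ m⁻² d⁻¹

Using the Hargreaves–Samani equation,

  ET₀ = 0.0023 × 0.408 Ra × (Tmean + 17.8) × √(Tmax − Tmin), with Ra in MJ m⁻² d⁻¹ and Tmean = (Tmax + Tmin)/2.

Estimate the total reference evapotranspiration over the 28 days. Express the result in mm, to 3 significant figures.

52.5 mm

Tmean = (26.6 + 18.4)/2 = 22.50 °C
0.408 Ra = 0.408 × 17.3 = 7.0584 mm/d equivalent
ET₀ = 0.0023 × 7.0584 × (22.50 + 17.8) × √8.2 = 0.0023 × 7.0584 × 40.30 × 2.8636 = 1.8735 mm/d
Over 28 days: 1.8735 × 28 = 52.458 mm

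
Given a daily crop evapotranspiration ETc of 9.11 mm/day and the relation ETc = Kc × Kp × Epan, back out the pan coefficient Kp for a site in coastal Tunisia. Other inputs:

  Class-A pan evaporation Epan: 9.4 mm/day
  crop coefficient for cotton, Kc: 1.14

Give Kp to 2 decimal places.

ETc = Kc × Kp × Epan  ⇒  Kp = ETc / (Kc × Epan)
Kp = 9.11 / (1.14 × 9.4) = 9.11 / 10.716 = 0.8501

0.85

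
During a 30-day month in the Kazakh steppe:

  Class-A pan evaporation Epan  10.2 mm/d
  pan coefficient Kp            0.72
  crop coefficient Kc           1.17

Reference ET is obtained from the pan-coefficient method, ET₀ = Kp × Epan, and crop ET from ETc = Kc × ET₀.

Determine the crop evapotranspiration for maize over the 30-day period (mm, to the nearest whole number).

258 mm

ET₀ = 0.72 × 10.2 = 7.3440 mm/d
ETc = Kc × ET₀ = 1.17 × 7.3440 = 8.5925 mm/d
Over 30 days: 8.5925 × 30 = 257.775 mm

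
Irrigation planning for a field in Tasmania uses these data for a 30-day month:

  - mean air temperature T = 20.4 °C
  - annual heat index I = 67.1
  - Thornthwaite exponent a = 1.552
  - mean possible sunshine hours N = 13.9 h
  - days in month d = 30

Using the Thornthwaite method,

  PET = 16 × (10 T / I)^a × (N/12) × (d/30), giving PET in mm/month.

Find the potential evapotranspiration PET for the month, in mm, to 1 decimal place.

10T/I = 10 × 20.4 / 67.1 = 3.0402
(10T/I)^a = 3.0402^1.552 = 5.6165
Uncorrected PET = 16 × 5.6165 = 89.864 mm
Correction = (N/12)(d/30) = (13.9/12)(30/30) = 1.1583
PET = 89.864 × 1.1583 = 104.089 mm/month

104.1 mm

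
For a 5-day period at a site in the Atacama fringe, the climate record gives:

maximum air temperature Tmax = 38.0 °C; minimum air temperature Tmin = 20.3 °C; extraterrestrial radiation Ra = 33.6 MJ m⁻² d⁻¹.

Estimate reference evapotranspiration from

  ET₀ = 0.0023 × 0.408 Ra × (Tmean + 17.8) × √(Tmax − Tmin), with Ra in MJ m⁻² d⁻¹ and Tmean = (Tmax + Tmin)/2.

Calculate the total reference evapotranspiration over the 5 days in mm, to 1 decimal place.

Tmean = (38.0 + 20.3)/2 = 29.15 °C
0.408 Ra = 0.408 × 33.6 = 13.7088 mm/d equivalent
ET₀ = 0.0023 × 13.7088 × (29.15 + 17.8) × √17.7 = 0.0023 × 13.7088 × 46.95 × 4.2071 = 6.2280 mm/d
Over 5 days: 6.2280 × 5 = 31.140 mm

31.1 mm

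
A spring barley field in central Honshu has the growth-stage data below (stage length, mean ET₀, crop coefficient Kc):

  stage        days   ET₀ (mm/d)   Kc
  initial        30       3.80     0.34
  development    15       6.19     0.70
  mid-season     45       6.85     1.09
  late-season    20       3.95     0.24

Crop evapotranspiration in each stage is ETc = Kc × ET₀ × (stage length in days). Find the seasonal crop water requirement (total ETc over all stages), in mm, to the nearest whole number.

initial: 0.34 × 3.80 × 30 = 38.76 mm
development: 0.70 × 6.19 × 15 = 65.00 mm
mid-season: 1.09 × 6.85 × 45 = 335.99 mm
late-season: 0.24 × 3.95 × 20 = 18.96 mm
Seasonal total = 458.71 mm

459 mm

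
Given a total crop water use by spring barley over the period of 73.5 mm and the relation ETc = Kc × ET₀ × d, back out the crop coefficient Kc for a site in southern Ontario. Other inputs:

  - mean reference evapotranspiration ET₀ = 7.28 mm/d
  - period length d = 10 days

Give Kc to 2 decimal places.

ETc = Kc × ET₀ × d  ⇒  Kc = ETc / (ET₀ × d)
Kc = 73.5 / (7.28 × 10) = 73.5 / 72.80 = 1.0096

1.01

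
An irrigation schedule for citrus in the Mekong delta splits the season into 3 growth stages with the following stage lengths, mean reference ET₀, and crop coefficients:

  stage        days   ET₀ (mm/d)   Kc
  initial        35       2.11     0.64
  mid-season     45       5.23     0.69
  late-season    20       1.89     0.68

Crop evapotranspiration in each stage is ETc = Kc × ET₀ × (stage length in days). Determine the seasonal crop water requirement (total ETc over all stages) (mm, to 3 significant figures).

235 mm

initial: 0.64 × 2.11 × 35 = 47.26 mm
mid-season: 0.69 × 5.23 × 45 = 162.39 mm
late-season: 0.68 × 1.89 × 20 = 25.70 mm
Seasonal total = 235.35 mm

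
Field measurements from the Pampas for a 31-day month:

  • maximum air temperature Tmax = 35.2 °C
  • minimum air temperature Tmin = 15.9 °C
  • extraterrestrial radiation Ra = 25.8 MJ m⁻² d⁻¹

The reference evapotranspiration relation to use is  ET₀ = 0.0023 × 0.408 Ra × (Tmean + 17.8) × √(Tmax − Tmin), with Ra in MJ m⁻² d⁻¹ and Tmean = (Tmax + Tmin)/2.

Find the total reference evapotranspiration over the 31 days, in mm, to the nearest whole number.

Tmean = (35.2 + 15.9)/2 = 25.55 °C
0.408 Ra = 0.408 × 25.8 = 10.5264 mm/d equivalent
ET₀ = 0.0023 × 10.5264 × (25.55 + 17.8) × √19.3 = 0.0023 × 10.5264 × 43.35 × 4.3932 = 4.6108 mm/d
Over 31 days: 4.6108 × 31 = 142.935 mm

143 mm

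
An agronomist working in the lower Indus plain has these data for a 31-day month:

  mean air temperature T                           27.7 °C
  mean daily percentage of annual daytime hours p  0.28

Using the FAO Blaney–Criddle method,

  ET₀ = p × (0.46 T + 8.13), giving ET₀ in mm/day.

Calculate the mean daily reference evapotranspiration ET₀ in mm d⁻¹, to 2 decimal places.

5.84 mm d⁻¹

ET₀ = 0.28 × (0.46 × 27.7 + 8.13) = 0.28 × 20.872 = 5.8442 mm/d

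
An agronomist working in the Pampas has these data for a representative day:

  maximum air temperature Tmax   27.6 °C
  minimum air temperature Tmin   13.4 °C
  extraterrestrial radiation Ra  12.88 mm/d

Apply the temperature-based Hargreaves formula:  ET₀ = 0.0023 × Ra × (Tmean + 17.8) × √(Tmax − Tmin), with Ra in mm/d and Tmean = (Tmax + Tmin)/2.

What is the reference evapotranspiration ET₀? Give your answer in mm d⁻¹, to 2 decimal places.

Tmean = (27.6 + 13.4)/2 = 20.50 °C
ET₀ = 0.0023 × 12.88 × (20.50 + 17.8) × √14.2 = 0.0023 × 12.88 × 38.30 × 3.7683 = 4.2755 mm/d

4.28 mm d⁻¹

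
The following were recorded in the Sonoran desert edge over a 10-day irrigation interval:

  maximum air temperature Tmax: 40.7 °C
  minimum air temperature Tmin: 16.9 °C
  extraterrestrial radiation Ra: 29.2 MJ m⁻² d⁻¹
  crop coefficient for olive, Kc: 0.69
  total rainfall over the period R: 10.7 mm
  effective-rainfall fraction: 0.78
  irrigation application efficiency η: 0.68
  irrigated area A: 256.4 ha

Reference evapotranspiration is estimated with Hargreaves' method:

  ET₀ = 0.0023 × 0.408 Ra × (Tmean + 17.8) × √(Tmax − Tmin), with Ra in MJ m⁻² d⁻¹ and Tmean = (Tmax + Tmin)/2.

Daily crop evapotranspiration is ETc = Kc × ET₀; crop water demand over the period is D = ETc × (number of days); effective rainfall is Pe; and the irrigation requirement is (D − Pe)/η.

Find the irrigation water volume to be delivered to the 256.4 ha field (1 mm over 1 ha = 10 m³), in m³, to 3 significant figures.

Tmean = (40.7 + 16.9)/2 = 28.80 °C
0.408 Ra = 0.408 × 29.2 = 11.9136 mm/d equivalent
ET₀ = 0.0023 × 11.9136 × (28.80 + 17.8) × √23.8 = 0.0023 × 11.9136 × 46.60 × 4.8785 = 6.2294 mm/d
ETc = Kc × ET₀ = 0.69 × 6.2294 = 4.2983 mm/d
Crop demand D = ETc × 10 d = 4.2983 × 10 = 42.983 mm
Pe = 0.78 × 10.7 = 8.346 mm
D − Pe = 42.983 − 8.346 = 34.637 mm
Gross irrigation = 34.637 / 0.68 = 50.937 mm
Volume = 50.937 mm × 256.4 ha × 10 = 130602.5 m³

131000 m³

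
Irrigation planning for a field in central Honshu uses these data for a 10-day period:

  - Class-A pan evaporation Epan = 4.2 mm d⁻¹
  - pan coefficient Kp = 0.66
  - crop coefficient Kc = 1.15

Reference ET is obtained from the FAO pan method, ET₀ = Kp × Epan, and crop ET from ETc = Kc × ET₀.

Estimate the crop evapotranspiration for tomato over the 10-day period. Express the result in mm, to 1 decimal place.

ET₀ = 0.66 × 4.2 = 2.7720 mm/d
ETc = Kc × ET₀ = 1.15 × 2.7720 = 3.1878 mm/d
Over 10 days: 3.1878 × 10 = 31.878 mm

31.9 mm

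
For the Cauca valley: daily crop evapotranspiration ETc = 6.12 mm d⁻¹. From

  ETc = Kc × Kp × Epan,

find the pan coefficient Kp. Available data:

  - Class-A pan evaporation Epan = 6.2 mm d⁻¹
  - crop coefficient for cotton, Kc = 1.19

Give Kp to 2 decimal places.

ETc = Kc × Kp × Epan  ⇒  Kp = ETc / (Kc × Epan)
Kp = 6.12 / (1.19 × 6.2) = 6.12 / 7.378 = 0.8295

0.83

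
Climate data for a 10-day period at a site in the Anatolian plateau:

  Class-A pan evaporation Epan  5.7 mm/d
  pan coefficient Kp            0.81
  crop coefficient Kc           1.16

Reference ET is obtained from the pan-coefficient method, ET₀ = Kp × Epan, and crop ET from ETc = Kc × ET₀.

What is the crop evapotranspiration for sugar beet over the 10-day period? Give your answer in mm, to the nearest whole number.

54 mm

ET₀ = 0.81 × 5.7 = 4.6170 mm/d
ETc = Kc × ET₀ = 1.16 × 4.6170 = 5.3557 mm/d
Over 10 days: 5.3557 × 10 = 53.557 mm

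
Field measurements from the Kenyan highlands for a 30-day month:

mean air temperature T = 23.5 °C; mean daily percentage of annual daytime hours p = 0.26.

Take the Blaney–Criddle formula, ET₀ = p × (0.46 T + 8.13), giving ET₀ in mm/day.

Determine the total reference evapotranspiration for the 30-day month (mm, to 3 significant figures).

ET₀ = 0.26 × (0.46 × 23.5 + 8.13) = 0.26 × 18.940 = 4.9244 mm/d
Monthly total = 4.9244 × 30 = 147.732 mm

148 mm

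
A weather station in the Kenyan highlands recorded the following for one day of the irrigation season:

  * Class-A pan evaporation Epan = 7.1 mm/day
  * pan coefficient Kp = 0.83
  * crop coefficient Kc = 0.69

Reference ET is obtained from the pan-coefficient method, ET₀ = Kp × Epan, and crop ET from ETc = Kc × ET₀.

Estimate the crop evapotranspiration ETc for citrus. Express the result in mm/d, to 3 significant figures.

4.07 mm/d

ET₀ = 0.83 × 7.1 = 5.8930 mm/d
ETc = Kc × ET₀ = 0.69 × 5.8930 = 4.0662 mm/d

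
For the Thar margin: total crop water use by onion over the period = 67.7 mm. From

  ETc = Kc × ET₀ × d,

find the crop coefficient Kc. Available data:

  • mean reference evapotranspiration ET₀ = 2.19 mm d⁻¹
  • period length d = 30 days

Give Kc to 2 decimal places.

ETc = Kc × ET₀ × d  ⇒  Kc = ETc / (ET₀ × d)
Kc = 67.7 / (2.19 × 30) = 67.7 / 65.70 = 1.0304

1.03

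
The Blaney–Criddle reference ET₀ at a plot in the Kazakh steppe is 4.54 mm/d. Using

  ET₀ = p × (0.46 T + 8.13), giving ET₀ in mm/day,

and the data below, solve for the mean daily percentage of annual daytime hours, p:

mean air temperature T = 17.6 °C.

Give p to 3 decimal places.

0.280

p = ET₀ / (0.46 T + 8.13) = 4.54 / (0.46 × 17.6 + 8.13) = 4.54 / 16.226 = 0.2798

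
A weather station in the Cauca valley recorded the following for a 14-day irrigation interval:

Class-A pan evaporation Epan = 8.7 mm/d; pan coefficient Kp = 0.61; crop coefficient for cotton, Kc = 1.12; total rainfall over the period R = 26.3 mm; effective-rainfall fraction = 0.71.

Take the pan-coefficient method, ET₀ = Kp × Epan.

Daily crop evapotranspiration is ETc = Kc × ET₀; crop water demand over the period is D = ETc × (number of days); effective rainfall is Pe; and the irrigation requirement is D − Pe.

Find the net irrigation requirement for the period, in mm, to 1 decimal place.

ET₀ = 0.61 × 8.7 = 5.3070 mm/d
ETc = Kc × ET₀ = 1.12 × 5.3070 = 5.9438 mm/d
Crop demand D = ETc × 14 d = 5.9438 × 14 = 83.213 mm
Pe = 0.71 × 26.3 = 18.673 mm
D − Pe = 83.213 − 18.673 = 64.540 mm

64.5 mm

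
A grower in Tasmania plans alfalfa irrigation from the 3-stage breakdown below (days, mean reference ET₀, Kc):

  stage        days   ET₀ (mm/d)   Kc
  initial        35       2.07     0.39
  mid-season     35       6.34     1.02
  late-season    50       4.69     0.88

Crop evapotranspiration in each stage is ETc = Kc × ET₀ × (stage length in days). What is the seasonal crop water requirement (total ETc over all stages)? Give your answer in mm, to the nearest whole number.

461 mm

initial: 0.39 × 2.07 × 35 = 28.26 mm
mid-season: 1.02 × 6.34 × 35 = 226.34 mm
late-season: 0.88 × 4.69 × 50 = 206.36 mm
Seasonal total = 460.96 mm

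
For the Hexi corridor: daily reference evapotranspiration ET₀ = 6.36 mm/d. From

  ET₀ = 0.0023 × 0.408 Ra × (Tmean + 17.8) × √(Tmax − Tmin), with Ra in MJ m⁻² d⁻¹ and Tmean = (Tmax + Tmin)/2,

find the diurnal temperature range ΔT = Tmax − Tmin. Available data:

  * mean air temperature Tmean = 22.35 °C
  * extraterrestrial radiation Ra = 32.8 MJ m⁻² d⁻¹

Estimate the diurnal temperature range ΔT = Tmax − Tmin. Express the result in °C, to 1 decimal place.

√ΔT = ET₀ / [0.0023 × 0.408 × Ra × (Tmean+17.8)] = 6.36 / (0.0023 × 13.3824 × 40.15) = 5.1465
ΔT = 5.1465² = 26.486 °C

26.5 °C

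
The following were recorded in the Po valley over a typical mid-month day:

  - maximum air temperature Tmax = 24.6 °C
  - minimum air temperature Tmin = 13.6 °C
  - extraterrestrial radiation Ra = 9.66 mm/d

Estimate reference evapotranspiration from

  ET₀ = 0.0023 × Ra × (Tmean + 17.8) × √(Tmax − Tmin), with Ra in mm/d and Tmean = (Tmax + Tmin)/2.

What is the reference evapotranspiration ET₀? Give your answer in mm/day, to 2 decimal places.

Tmean = (24.6 + 13.6)/2 = 19.10 °C
ET₀ = 0.0023 × 9.66 × (19.10 + 17.8) × √11.0 = 0.0023 × 9.66 × 36.90 × 3.3166 = 2.7191 mm/d

2.72 mm/day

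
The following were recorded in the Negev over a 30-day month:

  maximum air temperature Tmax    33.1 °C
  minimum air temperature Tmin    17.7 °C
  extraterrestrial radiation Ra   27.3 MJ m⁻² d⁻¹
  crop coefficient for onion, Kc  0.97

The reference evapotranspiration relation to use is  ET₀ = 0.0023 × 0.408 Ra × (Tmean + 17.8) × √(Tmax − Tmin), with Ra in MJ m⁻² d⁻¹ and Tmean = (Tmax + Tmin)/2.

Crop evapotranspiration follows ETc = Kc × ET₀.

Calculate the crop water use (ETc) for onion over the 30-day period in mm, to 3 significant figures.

126 mm

Tmean = (33.1 + 17.7)/2 = 25.40 °C
0.408 Ra = 0.408 × 27.3 = 11.1384 mm/d equivalent
ET₀ = 0.0023 × 11.1384 × (25.40 + 17.8) × √15.4 = 0.0023 × 11.1384 × 43.20 × 3.9243 = 4.3431 mm/d
ETc = Kc × ET₀ = 0.97 × 4.3431 = 4.2128 mm/d
Over 30 days: 4.2128 × 30 = 126.384 mm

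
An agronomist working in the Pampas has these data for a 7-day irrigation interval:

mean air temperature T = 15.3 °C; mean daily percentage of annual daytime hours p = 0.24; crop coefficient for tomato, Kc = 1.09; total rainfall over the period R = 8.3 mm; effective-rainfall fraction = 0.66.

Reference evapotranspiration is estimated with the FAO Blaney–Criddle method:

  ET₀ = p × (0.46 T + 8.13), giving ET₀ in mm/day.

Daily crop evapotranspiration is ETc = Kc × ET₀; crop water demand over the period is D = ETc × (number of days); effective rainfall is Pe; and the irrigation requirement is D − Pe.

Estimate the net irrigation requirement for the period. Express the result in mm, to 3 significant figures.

ET₀ = 0.24 × (0.46 × 15.3 + 8.13) = 0.24 × 15.168 = 3.6403 mm/d
ETc = Kc × ET₀ = 1.09 × 3.6403 = 3.9679 mm/d
Crop demand D = ETc × 7 d = 3.9679 × 7 = 27.775 mm
Pe = 0.66 × 8.3 = 5.478 mm
D − Pe = 27.775 − 5.478 = 22.297 mm

22.3 mm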